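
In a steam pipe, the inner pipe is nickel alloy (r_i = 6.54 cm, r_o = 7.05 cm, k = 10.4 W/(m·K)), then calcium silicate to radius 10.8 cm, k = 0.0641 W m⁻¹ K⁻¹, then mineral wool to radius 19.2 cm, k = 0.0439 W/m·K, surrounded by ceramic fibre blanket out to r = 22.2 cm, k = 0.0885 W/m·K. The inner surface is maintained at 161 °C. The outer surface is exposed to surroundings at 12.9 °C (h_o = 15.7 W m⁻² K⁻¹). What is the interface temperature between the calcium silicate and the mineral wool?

T = 116 °C

Series thermal resistances, inner to outer:
  R'_nickel alloy = ln(0.0705/0.0654)/(2πk) = 0.07509/(2π·10.4) = 0.001149 m·K/W
  R'_calcium silicate = ln(0.108/0.0705)/(2πk) = 0.4265/(2π·0.0641) = 1.059 m·K/W
  R'_mineral wool = ln(0.192/0.108)/(2πk) = 0.5754/(2π·0.0439) = 2.086 m·K/W
  R'_ceramic fibre blanket = ln(0.222/0.192)/(2πk) = 0.1452/(2π·0.0885) = 0.2611 m·K/W
  R'_conv,out = 1/(2πr h) = 1/(2π·0.222·15.7) = 0.04566 m·K/W
ΣR = 0.001149 + 1.059 + 2.086 + 0.2611 + 0.04566 = 3.453 m·K/W
Q' = ΔT/ΣR = (161 °C − 12.9 °C)/3.453 = 42.89 W/m
From the inner boundary to the calcium silicate/mineral wool interface, ΣR_partial = 1.060 m·K/W.
T_interface = T_in − Q'·ΣR_partial = 161 °C − (42.89)(1.060) = 116 °C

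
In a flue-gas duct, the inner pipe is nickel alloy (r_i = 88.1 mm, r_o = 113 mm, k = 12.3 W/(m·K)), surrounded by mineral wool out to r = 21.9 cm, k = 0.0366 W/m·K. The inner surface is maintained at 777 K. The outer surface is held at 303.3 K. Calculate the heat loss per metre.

Q' = 164 W/m

Treat each layer as a resistance in series:
  R'_nickel alloy = ln(0.113/0.0881)/(2πk) = 0.2489/(2π·12.3) = 0.003221 m·K/W
  R'_mineral wool = ln(0.219/0.113)/(2πk) = 0.6617/(2π·0.0366) = 2.877 m·K/W
ΣR = 0.003221 + 2.877 = 2.880 m·K/W
Q' = ΔT/ΣR = (777 K − 303.3 K)/2.880 = 164 W/m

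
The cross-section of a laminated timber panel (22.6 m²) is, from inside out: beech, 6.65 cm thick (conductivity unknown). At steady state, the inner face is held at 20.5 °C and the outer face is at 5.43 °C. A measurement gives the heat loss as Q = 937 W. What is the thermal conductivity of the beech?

ΣR = ΔT/Q = |20.5 − 5.43|/937 = 0.01608 K/W
L/(kA) = 0.01608 ⇒ k = 0.0665/(0.01608·22.6) = 0.183 W/m·K

k = 0.183 W/m·K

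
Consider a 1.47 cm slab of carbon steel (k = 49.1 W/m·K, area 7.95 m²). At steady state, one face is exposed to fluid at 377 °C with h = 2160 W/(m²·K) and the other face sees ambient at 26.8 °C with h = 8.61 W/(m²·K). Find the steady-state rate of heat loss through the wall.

Resistance network (inner→outer):
  R_conv,in = 1/(hA) = 1/(2160·7.95) = 5.823×10^-5 K/W
  R_carbon steel = L/(kA) = 0.0147/(49.1·7.95) = 3.766×10^-5 K/W
  R_conv,out = 1/(hA) = 1/(8.61·7.95) = 0.01461 K/W
ΣR = 5.823×10^-5 + 3.766×10^-5 + 0.01461 = 0.01471 K/W
Q = ΔT/ΣR = (377 °C − 26.8 °C)/0.01471 = 23800 W

Q = 23.8 kW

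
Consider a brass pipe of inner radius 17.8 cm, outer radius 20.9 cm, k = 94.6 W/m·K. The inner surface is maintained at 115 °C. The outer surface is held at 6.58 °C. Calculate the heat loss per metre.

Q' = 2πk·ΔT/ln(r₂/r₁) = 2π × 94.6 × 108.42 / ln(0.209/0.178) = 4.01×10^5 W/m

Q' = 4.01×10^5 W/m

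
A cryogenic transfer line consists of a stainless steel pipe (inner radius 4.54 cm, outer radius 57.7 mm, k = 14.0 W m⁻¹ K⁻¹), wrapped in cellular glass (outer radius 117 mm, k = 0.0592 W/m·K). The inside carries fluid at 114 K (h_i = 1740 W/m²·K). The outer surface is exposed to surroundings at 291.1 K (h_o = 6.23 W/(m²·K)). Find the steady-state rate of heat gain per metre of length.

Treat each layer as a resistance in series:
  R'_conv,in = 1/(2πr h) = 1/(2π·0.0454·1740) = 0.002015 m·K/W
  R'_stainless steel = ln(0.0577/0.0454)/(2πk) = 0.2397/(2π·14.0) = 0.002725 m·K/W
  R'_cellular glass = ln(0.117/0.0577)/(2πk) = 0.7069/(2π·0.0592) = 1.900 m·K/W
  R'_conv,out = 1/(2πr h) = 1/(2π·0.117·6.23) = 0.2183 m·K/W
ΣR = 0.002015 + 0.002725 + 1.900 + 0.2183 = 2.123 m·K/W
Q' = ΔT/ΣR = (114 K − 291.1 K)/2.123 = -83.4 W/m
(Negative Q' ⇒ heat flows inward; heat gain = 83.4 W/m.)

Q' = 83.4 W/m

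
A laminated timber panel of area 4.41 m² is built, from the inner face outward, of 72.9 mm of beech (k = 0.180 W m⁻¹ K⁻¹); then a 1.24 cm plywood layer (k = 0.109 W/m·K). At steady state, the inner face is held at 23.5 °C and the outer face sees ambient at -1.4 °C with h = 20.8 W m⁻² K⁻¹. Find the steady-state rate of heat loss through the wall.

Resistance network (inner→outer):
  R_beech = L/(kA) = 0.0729/(0.180·4.41) = 0.09184 K/W
  R_plywood = L/(kA) = 0.0124/(0.109·4.41) = 0.02580 K/W
  R_conv,out = 1/(hA) = 1/(20.8·4.41) = 0.01090 K/W
ΣR = 0.09184 + 0.02580 + 0.01090 = 0.1285 K/W
Q = ΔT/ΣR = (23.5 °C − -1.4 °C)/0.1285 = 194 W

Q = 194 W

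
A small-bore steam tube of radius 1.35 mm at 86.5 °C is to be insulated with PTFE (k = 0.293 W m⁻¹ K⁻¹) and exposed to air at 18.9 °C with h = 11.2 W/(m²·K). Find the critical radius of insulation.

r_cr = 2.62 cm

For a cylinder, r_cr = k_ins/h = 0.293/11.2 = 0.0262 m = 2.62 cm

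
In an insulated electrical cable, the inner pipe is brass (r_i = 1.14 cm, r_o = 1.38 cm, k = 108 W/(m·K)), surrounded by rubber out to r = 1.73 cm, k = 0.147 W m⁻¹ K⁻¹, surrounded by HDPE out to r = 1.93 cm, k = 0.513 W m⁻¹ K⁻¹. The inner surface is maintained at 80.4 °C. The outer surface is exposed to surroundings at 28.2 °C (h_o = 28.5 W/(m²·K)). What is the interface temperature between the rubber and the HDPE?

Series thermal resistances, inner to outer:
  R'_brass = ln(0.0138/0.0114)/(2πk) = 0.1911/(2π·108) = 2.815×10^-4 m·K/W
  R'_rubber = ln(0.0173/0.0138)/(2πk) = 0.2260/(2π·0.147) = 0.2447 m·K/W
  R'_HDPE = ln(0.0193/0.0173)/(2πk) = 0.1094/(2π·0.513) = 0.03394 m·K/W
  R'_conv,out = 1/(2πr h) = 1/(2π·0.0193·28.5) = 0.2893 m·K/W
ΣR = 2.815×10^-4 + 0.2447 + 0.03394 + 0.2893 = 0.5682 m·K/W
Q' = ΔT/ΣR = (80.4 °C − 28.2 °C)/0.5682 = 91.87 W/m
From the inner boundary to the rubber/HDPE interface, ΣR_partial = 0.2450 m·K/W.
T_interface = T_in − Q'·ΣR_partial = 80.4 °C − (91.87)(0.2450) = 57.9 °C

T = 57.9 °C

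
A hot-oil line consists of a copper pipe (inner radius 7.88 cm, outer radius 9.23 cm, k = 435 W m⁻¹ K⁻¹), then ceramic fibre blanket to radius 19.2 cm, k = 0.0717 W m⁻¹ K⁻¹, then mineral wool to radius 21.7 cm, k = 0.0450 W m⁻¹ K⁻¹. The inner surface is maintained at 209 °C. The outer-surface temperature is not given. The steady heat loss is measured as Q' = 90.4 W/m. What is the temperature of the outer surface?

T_out = 22.9 °C

Series resistances:
  R'_copper = ln(0.0923/0.0788)/(2πk) = 0.1581/(2π·435) = 5.786×10^-5 m·K/W
  R'_ceramic fibre blanket = ln(0.192/0.0923)/(2πk) = 0.7325/(2π·0.0717) = 1.626 m·K/W
  R'_mineral wool = ln(0.217/0.192)/(2πk) = 0.1224/(2π·0.0450) = 0.4329 m·K/W
ΣR = 2.059 m·K/W
ΔT = Q'·ΣR = 90.4 × 2.059 = 186.1 K
Heat flows outward, so T_out = T_in − ΔT = 209 − 186.1 = 22.9 °C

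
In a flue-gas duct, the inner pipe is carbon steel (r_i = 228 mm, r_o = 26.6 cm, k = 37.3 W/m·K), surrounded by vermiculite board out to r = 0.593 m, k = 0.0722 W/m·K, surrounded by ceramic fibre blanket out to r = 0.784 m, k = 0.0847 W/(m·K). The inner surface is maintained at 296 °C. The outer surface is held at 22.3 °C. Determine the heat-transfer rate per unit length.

Q' = 119 W/m

Series thermal resistances, inner to outer:
  R'_carbon steel = ln(0.266/0.228)/(2πk) = 0.1542/(2π·37.3) = 6.577×10^-4 m·K/W
  R'_vermiculite board = ln(0.593/0.266)/(2πk) = 0.8017/(2π·0.0722) = 1.767 m·K/W
  R'_ceramic fibre blanket = ln(0.784/0.593)/(2πk) = 0.2792/(2π·0.0847) = 0.5247 m·K/W
ΣR = 6.577×10^-4 + 1.767 + 0.5247 = 2.292 m·K/W
Q' = ΔT/ΣR = (296 °C − 22.3 °C)/2.292 = 119 W/m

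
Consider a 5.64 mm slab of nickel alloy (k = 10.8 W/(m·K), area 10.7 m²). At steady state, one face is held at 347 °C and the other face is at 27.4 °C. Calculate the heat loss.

Q = 6550 kW

Q = kA·ΔT/L = 10.8 × 10.7 × |347 °C − 27.4 °C| / 0.00564 = 6.55×10^6 W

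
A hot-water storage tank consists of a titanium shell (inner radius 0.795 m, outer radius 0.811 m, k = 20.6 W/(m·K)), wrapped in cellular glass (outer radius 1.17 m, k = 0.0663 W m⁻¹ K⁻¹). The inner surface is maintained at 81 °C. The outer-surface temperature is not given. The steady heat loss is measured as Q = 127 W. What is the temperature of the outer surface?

T_out = 23.3 °C

Series resistances:
  R_titanium = (1/0.795 − 1/0.811)/(4πk) = 0.02482/(4π·20.6) = 9.586×10^-5 K/W
  R_cellular glass = (1/0.811 − 1/1.17)/(4πk) = 0.3783/(4π·0.0663) = 0.4541 K/W
ΣR = 0.4542 K/W
ΔT = Q·ΣR = 127 × 0.4542 = 57.68 K
Heat flows outward, so T_out = T_in − ΔT = 81 − 57.68 = 23.3 °C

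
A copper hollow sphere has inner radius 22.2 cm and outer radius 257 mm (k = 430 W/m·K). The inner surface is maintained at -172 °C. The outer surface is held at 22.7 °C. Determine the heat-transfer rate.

Q = 1710 kW

Q = 4πk·ΔT/(1/r₁ − 1/r₂) = 4π × 430 × 194.7 / (1/0.222 − 1/0.257) = 1.71×10^6 W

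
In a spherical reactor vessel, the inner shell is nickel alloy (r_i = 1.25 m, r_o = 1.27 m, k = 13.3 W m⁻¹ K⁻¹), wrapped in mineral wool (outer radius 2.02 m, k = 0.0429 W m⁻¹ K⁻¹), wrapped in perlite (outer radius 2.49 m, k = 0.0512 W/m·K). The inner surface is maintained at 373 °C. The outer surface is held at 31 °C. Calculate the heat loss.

Q = 497 W

Treat each layer as a resistance in series:
  R_nickel alloy = (1/1.25 − 1/1.27)/(4πk) = 0.01260/(4π·13.3) = 7.538×10^-5 K/W
  R_mineral wool = (1/1.27 − 1/2.02)/(4πk) = 0.2924/(4π·0.0429) = 0.5423 K/W
  R_perlite = (1/2.02 − 1/2.49)/(4πk) = 0.09344/(4π·0.0512) = 0.1452 K/W
ΣR = 7.538×10^-5 + 0.5423 + 0.1452 = 0.6876 K/W
Q = ΔT/ΣR = (373 °C − 31 °C)/0.6876 = 497 W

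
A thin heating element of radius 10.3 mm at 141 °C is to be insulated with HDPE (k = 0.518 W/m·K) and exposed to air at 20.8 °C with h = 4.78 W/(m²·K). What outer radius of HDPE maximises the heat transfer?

For a cylinder, r_cr = k_ins/h = 0.518/4.78 = 0.108 m = 10.8 cm

r_cr = 10.8 cm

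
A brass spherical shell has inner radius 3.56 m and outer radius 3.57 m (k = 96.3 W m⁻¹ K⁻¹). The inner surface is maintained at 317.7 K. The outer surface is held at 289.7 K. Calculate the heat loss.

Q = 4πk·ΔT/(1/r₁ − 1/r₂) = 4π × 96.3 × 28 / (1/3.56 − 1/3.57) = 4.31×10^7 W

Q = 4.31×10^7 W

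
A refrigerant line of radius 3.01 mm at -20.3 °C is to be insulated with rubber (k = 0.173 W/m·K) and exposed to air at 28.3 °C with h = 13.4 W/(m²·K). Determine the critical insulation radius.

For a cylinder, r_cr = k_ins/h = 0.173/13.4 = 0.0129 m = 1.29 cm

r_cr = 1.29 cm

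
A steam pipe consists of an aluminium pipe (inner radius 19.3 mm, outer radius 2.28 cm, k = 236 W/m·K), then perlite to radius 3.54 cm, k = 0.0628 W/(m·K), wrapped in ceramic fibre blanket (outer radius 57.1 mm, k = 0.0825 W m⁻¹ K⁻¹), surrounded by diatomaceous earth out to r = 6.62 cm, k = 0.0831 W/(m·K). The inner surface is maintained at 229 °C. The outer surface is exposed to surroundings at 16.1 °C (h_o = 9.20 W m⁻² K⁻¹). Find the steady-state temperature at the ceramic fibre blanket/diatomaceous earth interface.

Resistance network (inner→outer):
  R'_aluminium = ln(0.0228/0.0193)/(2πk) = 0.1667/(2π·236) = 1.124×10^-4 m·K/W
  R'_perlite = ln(0.0354/0.0228)/(2πk) = 0.4400/(2π·0.0628) = 1.115 m·K/W
  R'_ceramic fibre blanket = ln(0.0571/0.0354)/(2πk) = 0.4781/(2π·0.0825) = 0.9223 m·K/W
  R'_diatomaceous earth = ln(0.0662/0.0571)/(2πk) = 0.1479/(2π·0.0831) = 0.2832 m·K/W
  R'_conv,out = 1/(2πr h) = 1/(2π·0.0662·9.20) = 0.2613 m·K/W
ΣR = 1.124×10^-4 + 1.115 + 0.9223 + 0.2832 + 0.2613 = 2.582 m·K/W
Q' = ΔT/ΣR = (229 °C − 16.1 °C)/2.582 = 82.46 W/m
From the inner boundary to the ceramic fibre blanket/diatomaceous earth interface, ΣR_partial = 2.037 m·K/W.
T_interface = T_in − Q'·ΣR_partial = 229 °C − (82.46)(2.037) = 61.0 °C

T = 61.0 °C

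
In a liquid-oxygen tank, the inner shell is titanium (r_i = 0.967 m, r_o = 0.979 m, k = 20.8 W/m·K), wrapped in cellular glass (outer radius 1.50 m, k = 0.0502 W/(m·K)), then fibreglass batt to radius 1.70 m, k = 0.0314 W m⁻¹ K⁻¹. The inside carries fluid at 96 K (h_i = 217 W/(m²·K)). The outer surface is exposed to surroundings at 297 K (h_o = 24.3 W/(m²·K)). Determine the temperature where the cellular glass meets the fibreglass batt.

T = 244.3 K

Resistance network (inner→outer):
  R_conv,in = 1/(4πr²h) = 1/(4π·0.967²·217) = 3.922×10^-4 K/W
  R_titanium = (1/0.967 − 1/0.979)/(4πk) = 0.01268/(4π·20.8) = 4.850×10^-5 K/W
  R_cellular glass = (1/0.979 − 1/1.50)/(4πk) = 0.3548/(4π·0.0502) = 0.5624 K/W
  R_fibreglass batt = (1/1.50 − 1/1.70)/(4πk) = 0.07843/(4π·0.0314) = 0.1988 K/W
  R_conv,out = 1/(4πr²h) = 1/(4π·1.70²·24.3) = 0.001133 K/W
ΣR = 3.922×10^-4 + 4.850×10^-5 + 0.5624 + 0.1988 + 0.001133 = 0.7628 K/W
Q = ΔT/ΣR = (96 K − 297 K)/0.7628 = -263.5 W
From the inner boundary to the cellular glass/fibreglass batt interface, ΣR_partial = 0.5628 K/W.
T_interface = T_in − Q·ΣR_partial = 96 K − (-263.5)(0.5628) = 244.3 K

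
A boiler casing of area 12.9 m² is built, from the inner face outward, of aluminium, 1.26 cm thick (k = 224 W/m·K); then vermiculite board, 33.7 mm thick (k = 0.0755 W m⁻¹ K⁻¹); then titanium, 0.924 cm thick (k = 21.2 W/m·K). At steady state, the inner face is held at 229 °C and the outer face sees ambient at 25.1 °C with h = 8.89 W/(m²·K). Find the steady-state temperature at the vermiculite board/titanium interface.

Resistance network (inner→outer):
  R_aluminium = L/(kA) = 0.0126/(224·12.9) = 4.360×10^-6 K/W
  R_vermiculite board = L/(kA) = 0.0337/(0.0755·12.9) = 0.03460 K/W
  R_titanium = L/(kA) = 0.00924/(21.2·12.9) = 3.379×10^-5 K/W
  R_conv,out = 1/(hA) = 1/(8.89·12.9) = 0.008720 K/W
ΣR = 4.360×10^-6 + 0.03460 + 3.379×10^-5 + 0.008720 = 0.04336 K/W
Q = ΔT/ΣR = (229 °C − 25.1 °C)/0.04336 = 4702 W
From the inner boundary to the vermiculite board/titanium interface, ΣR_partial = 0.03460 K/W.
T_interface = T_in − Q·ΣR_partial = 229 °C − (4702)(0.03460) = 66.3 °C

T = 66.3 °C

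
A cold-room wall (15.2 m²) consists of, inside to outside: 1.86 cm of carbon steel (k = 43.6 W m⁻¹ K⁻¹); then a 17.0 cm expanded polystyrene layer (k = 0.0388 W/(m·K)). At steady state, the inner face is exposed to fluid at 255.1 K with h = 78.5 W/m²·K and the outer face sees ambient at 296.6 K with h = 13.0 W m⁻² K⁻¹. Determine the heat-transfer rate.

Q = 141 W

Series thermal resistances, inner to outer:
  R_conv,in = 1/(hA) = 1/(78.5·15.2) = 8.381×10^-4 K/W
  R_carbon steel = L/(kA) = 0.0186/(43.6·15.2) = 2.807×10^-5 K/W
  R_expanded polystyrene = L/(kA) = 0.170/(0.0388·15.2) = 0.2883 K/W
  R_conv,out = 1/(hA) = 1/(13.0·15.2) = 0.005061 K/W
ΣR = 8.381×10^-4 + 2.807×10^-5 + 0.2883 + 0.005061 = 0.2942 K/W
Q = ΔT/ΣR = (255.1 K − 296.6 K)/0.2942 = -141 W
(Negative Q ⇒ heat flows inward; heat gain = 141 W.)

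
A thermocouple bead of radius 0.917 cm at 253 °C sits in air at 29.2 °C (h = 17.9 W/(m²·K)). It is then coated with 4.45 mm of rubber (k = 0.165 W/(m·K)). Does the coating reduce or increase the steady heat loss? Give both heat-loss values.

increases: 4.23 → 5.44 W

Critical radius for a sphere: r_cr = 2k/h = 0.0184 m = 1.84 cm.
Outer radius after coating: r₂ = 0.00917 + 0.00445 = 0.01362 m.
Since r₁ < r_cr and r₂ ≤ r_cr, the coating moves toward the maximum at r_cr — heat loss rises.
Bare: R = 1/(4πr₁²h) = 52.87 K/W; Q = 223.8/52.87 = 4.23 W.
Coated: R = R_cond + R_conv = 41.15 K/W; Q = 223.8/41.15 = 5.44 W.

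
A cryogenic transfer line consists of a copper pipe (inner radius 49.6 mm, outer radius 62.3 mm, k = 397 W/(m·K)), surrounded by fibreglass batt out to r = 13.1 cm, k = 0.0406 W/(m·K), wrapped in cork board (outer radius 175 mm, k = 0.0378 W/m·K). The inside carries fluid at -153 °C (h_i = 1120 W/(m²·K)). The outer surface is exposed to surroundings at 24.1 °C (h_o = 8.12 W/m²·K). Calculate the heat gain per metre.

Q' = 41.7 W/m

Treat each layer as a resistance in series:
  R'_conv,in = 1/(2πr h) = 1/(2π·0.0496·1120) = 0.002865 m·K/W
  R'_copper = ln(0.0623/0.0496)/(2πk) = 0.2280/(2π·397) = 9.139×10^-5 m·K/W
  R'_fibreglass batt = ln(0.131/0.0623)/(2πk) = 0.7432/(2π·0.0406) = 2.914 m·K/W
  R'_cork board = ln(0.175/0.131)/(2πk) = 0.2896/(2π·0.0378) = 1.219 m·K/W
  R'_conv,out = 1/(2πr h) = 1/(2π·0.175·8.12) = 0.1120 m·K/W
ΣR = 0.002865 + 9.139×10^-5 + 2.914 + 1.219 + 0.1120 = 4.248 m·K/W
Q' = ΔT/ΣR = (-153 °C − 24.1 °C)/4.248 = -41.7 W/m
(Negative Q' ⇒ heat flows inward; heat gain = 41.7 W/m.)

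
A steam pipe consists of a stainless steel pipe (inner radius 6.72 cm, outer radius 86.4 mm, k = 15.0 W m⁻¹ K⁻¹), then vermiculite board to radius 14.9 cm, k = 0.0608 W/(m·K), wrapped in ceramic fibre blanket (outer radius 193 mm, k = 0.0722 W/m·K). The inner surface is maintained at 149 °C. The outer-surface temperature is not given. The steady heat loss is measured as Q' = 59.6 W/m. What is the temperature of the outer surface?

Sum the resistances:
  R'_stainless steel = ln(0.0864/0.0672)/(2πk) = 0.2513/(2π·15.0) = 0.002667 m·K/W
  R'_vermiculite board = ln(0.149/0.0864)/(2πk) = 0.5450/(2π·0.0608) = 1.427 m·K/W
  R'_ceramic fibre blanket = ln(0.193/0.149)/(2πk) = 0.2587/(2π·0.0722) = 0.5704 m·K/W
ΣR = 2.000 m·K/W
ΔT = Q'·ΣR = 59.6 × 2.000 = 119.2 K
Heat flows outward, so T_out = T_in − ΔT = 149 − 119.2 = 29.8 °C

T_out = 29.8 °C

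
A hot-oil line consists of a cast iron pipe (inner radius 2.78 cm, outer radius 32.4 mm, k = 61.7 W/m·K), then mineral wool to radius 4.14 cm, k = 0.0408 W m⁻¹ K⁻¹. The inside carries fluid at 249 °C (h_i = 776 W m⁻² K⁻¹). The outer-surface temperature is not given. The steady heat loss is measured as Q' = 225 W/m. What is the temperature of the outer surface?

T_out = 32.1 °C

Sum the resistances:
  R'_conv,in = 1/(2πr h) = 1/(2π·0.0278·776) = 0.007378 m·K/W
  R'_cast iron = ln(0.0324/0.0278)/(2πk) = 0.1531/(2π·61.7) = 3.950×10^-4 m·K/W
  R'_mineral wool = ln(0.0414/0.0324)/(2πk) = 0.2451/(2π·0.0408) = 0.9562 m·K/W
ΣR = 0.9640 m·K/W
ΔT = Q'·ΣR = 225 × 0.9640 = 216.9 K
Heat flows outward, so T_out = T_in − ΔT = 249 − 216.9 = 32.1 °C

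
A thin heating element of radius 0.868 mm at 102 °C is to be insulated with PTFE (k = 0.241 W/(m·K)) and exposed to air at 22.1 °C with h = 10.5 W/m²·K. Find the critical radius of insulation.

For a cylinder, r_cr = k_ins/h = 0.241/10.5 = 0.0230 m = 2.30 cm

r_cr = 2.30 cm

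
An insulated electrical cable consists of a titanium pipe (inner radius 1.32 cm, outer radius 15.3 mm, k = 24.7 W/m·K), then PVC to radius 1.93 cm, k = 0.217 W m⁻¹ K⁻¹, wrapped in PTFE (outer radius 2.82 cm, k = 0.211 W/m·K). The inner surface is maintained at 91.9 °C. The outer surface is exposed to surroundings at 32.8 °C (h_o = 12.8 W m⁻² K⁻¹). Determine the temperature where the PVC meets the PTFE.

T = 80.6 °C

Treat each layer as a resistance in series:
  R'_titanium = ln(0.0153/0.0132)/(2πk) = 0.1476/(2π·24.7) = 9.513×10^-4 m·K/W
  R'_PVC = ln(0.0193/0.0153)/(2πk) = 0.2323/(2π·0.217) = 0.1703 m·K/W
  R'_PTFE = ln(0.0282/0.0193)/(2πk) = 0.3792/(2π·0.211) = 0.2860 m·K/W
  R'_conv,out = 1/(2πr h) = 1/(2π·0.0282·12.8) = 0.4409 m·K/W
ΣR = 9.513×10^-4 + 0.1703 + 0.2860 + 0.4409 = 0.8982 m·K/W
Q' = ΔT/ΣR = (91.9 °C − 32.8 °C)/0.8982 = 65.80 W/m
From the inner boundary to the PVC/PTFE interface, ΣR_partial = 0.1713 m·K/W.
T_interface = T_in − Q'·ΣR_partial = 91.9 °C − (65.80)(0.1713) = 80.6 °C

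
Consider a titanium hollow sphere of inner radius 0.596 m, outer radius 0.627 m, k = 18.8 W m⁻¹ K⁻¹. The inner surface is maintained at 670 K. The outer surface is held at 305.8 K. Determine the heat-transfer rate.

Q = 4πk·ΔT/(1/r₁ − 1/r₂) = 4π × 18.8 × 364.2 / (1/0.596 − 1/0.627) = 1.04×10^6 W

Q = 1.04×10^6 W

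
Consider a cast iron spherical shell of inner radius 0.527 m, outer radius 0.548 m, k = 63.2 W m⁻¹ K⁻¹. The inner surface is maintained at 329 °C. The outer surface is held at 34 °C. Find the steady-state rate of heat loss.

Q = 3220 kW

Q = 4πk·ΔT/(1/r₁ − 1/r₂) = 4π × 63.2 × 295 / (1/0.527 − 1/0.548) = 3.22×10^6 W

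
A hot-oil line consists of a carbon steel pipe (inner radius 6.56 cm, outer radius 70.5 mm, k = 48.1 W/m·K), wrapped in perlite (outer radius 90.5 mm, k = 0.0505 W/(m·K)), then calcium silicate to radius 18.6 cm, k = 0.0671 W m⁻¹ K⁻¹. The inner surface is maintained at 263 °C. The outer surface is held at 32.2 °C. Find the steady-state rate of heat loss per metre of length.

Q' = 92.5 W/m

Resistance network (inner→outer):
  R'_carbon steel = ln(0.0705/0.0656)/(2πk) = 0.07204/(2π·48.1) = 2.384×10^-4 m·K/W
  R'_perlite = ln(0.0905/0.0705)/(2πk) = 0.2497/(2π·0.0505) = 0.7871 m·K/W
  R'_calcium silicate = ln(0.186/0.0905)/(2πk) = 0.7204/(2π·0.0671) = 1.709 m·K/W
ΣR = 2.384×10^-4 + 0.7871 + 1.709 = 2.496 m·K/W
Q' = ΔT/ΣR = (263 °C − 32.2 °C)/2.496 = 92.5 W/m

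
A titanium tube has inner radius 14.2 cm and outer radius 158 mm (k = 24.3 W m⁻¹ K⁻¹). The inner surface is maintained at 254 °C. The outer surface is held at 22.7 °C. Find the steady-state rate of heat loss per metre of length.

Q' = 3.31×10^5 W/m

Q' = 2πk·ΔT/ln(r₂/r₁) = 2π × 24.3 × 231.3 / ln(0.158/0.142) = 3.31×10^5 W/m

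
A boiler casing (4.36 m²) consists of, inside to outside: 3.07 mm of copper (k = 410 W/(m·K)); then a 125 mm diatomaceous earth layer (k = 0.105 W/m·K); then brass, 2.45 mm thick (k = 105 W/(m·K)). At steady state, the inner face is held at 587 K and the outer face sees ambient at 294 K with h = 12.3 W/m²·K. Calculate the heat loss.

Resistance network (inner→outer):
  R_copper = L/(kA) = 0.00307/(410·4.36) = 1.717×10^-6 K/W
  R_diatomaceous earth = L/(kA) = 0.125/(0.105·4.36) = 0.2730 K/W
  R_brass = L/(kA) = 0.00245/(105·4.36) = 5.352×10^-6 K/W
  R_conv,out = 1/(hA) = 1/(12.3·4.36) = 0.01865 K/W
ΣR = 1.717×10^-6 + 0.2730 + 5.352×10^-6 + 0.01865 = 0.2917 K/W
Q = ΔT/ΣR = (587 K − 294 K)/0.2917 = 1000 W

Q = 1000 W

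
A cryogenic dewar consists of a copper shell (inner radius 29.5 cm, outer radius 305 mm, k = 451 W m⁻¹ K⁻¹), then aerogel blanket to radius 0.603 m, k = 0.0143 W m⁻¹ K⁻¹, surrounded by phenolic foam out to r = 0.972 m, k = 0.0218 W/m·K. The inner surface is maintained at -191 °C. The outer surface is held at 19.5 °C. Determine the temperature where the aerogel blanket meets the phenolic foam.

T = -23.3 °C

Series thermal resistances, inner to outer:
  R_copper = (1/0.295 − 1/0.305)/(4πk) = 0.1111/(4π·451) = 1.961×10^-5 K/W
  R_aerogel blanket = (1/0.305 − 1/0.603)/(4πk) = 1.620/(4π·0.0143) = 9.017 K/W
  R_phenolic foam = (1/0.603 − 1/0.972)/(4πk) = 0.6296/(4π·0.0218) = 2.298 K/W
ΣR = 1.961×10^-5 + 9.017 + 2.298 = 11.32 K/W
Q = ΔT/ΣR = (-191 °C − 19.5 °C)/11.32 = -18.60 W
From the inner boundary to the aerogel blanket/phenolic foam interface, ΣR_partial = 9.017 K/W.
T_interface = T_in − Q·ΣR_partial = -191 °C − (-18.60)(9.017) = -23.3 °C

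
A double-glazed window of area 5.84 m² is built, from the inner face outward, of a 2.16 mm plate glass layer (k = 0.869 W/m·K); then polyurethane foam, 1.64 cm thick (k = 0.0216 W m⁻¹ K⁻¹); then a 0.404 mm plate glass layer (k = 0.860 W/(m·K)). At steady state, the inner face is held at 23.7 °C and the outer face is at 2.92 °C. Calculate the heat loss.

Q = 159 W

Treat each layer as a resistance in series:
  R_plate glass = L/(kA) = 0.00216/(0.869·5.84) = 4.256×10^-4 K/W
  R_polyurethane foam = L/(kA) = 0.0164/(0.0216·5.84) = 0.1300 K/W
  R_plate glass = L/(kA) = 4.04×10^-4/(0.860·5.84) = 8.044×10^-5 K/W
ΣR = 4.256×10^-4 + 0.1300 + 8.044×10^-5 = 0.1305 K/W
Q = ΔT/ΣR = (23.7 °C − 2.92 °C)/0.1305 = 159 W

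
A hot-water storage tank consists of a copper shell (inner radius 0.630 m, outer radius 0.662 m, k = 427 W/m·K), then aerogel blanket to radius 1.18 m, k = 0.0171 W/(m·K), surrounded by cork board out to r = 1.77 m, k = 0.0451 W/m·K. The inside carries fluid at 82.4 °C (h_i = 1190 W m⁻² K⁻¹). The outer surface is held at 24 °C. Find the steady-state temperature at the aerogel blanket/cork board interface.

T = 32.1 °C

Resistance network (inner→outer):
  R_conv,in = 1/(4πr²h) = 1/(4π·0.630²·1190) = 1.685×10^-4 K/W
  R_copper = (1/0.630 − 1/0.662)/(4πk) = 0.07673/(4π·427) = 1.430×10^-5 K/W
  R_aerogel blanket = (1/0.662 − 1/1.18)/(4πk) = 0.6631/(4π·0.0171) = 3.086 K/W
  R_cork board = (1/1.18 − 1/1.77)/(4πk) = 0.2825/(4π·0.0451) = 0.4984 K/W
ΣR = 1.685×10^-4 + 1.430×10^-5 + 3.086 + 0.4984 = 3.585 K/W
Q = ΔT/ΣR = (82.4 °C − 24 °C)/3.585 = 16.29 W
From the inner boundary to the aerogel blanket/cork board interface, ΣR_partial = 3.086 K/W.
T_interface = T_in − Q·ΣR_partial = 82.4 °C − (16.29)(3.086) = 32.1 °C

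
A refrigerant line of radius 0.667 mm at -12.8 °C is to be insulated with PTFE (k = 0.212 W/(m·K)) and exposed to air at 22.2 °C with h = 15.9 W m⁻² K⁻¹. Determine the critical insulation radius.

For a cylinder, r_cr = k_ins/h = 0.212/15.9 = 0.0133 m = 1.33 cm

r_cr = 1.33 cm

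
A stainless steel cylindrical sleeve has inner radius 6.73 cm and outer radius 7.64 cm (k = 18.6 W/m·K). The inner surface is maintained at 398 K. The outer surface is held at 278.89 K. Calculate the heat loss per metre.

Q' = 110 kW/m

Q' = 2πk·ΔT/ln(r₂/r₁) = 2π × 18.6 × 119.11 / ln(0.0764/0.0673) = 1.10×10^5 W/m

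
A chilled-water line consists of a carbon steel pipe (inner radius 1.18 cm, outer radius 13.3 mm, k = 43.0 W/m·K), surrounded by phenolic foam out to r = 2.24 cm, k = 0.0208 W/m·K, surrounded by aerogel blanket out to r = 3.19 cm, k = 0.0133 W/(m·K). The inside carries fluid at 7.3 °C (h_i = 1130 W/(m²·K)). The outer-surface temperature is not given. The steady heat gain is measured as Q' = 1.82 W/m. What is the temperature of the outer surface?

T_out = 22.3 °C

Series resistances:
  R'_conv,in = 1/(2πr h) = 1/(2π·0.0118·1130) = 0.01194 m·K/W
  R'_carbon steel = ln(0.0133/0.0118)/(2πk) = 0.1197/(2π·43.0) = 4.429×10^-4 m·K/W
  R'_phenolic foam = ln(0.0224/0.0133)/(2πk) = 0.5213/(2π·0.0208) = 3.989 m·K/W
  R'_aerogel blanket = ln(0.0319/0.0224)/(2πk) = 0.3535/(2π·0.0133) = 4.231 m·K/W
ΣR = 8.232 m·K/W
ΔT = Q'·ΣR = 1.82 × 8.232 = 14.98 K
Heat flows inward, so T_out = T_in + ΔT = 7.3 + 14.98 = 22.3 °C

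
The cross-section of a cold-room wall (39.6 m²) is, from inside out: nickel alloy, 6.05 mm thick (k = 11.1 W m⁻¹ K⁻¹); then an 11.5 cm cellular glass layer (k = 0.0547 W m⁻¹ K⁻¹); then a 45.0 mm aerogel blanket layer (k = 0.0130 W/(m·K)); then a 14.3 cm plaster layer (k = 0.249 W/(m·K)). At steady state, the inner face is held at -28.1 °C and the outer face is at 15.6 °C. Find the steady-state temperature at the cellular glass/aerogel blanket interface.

Treat each layer as a resistance in series:
  R_nickel alloy = L/(kA) = 0.00605/(11.1·39.6) = 1.376×10^-5 K/W
  R_cellular glass = L/(kA) = 0.115/(0.0547·39.6) = 0.05309 K/W
  R_aerogel blanket = L/(kA) = 0.0450/(0.0130·39.6) = 0.08741 K/W
  R_plaster = L/(kA) = 0.143/(0.249·39.6) = 0.01450 K/W
ΣR = 1.376×10^-5 + 0.05309 + 0.08741 + 0.01450 = 0.1550 K/W
Q = ΔT/ΣR = (-28.1 °C − 15.6 °C)/0.1550 = -281.9 W
From the inner boundary to the cellular glass/aerogel blanket interface, ΣR_partial = 0.05310 K/W.
T_interface = T_in − Q·ΣR_partial = -28.1 °C − (-281.9)(0.05310) = -13.1 °C

T = -13.1 °C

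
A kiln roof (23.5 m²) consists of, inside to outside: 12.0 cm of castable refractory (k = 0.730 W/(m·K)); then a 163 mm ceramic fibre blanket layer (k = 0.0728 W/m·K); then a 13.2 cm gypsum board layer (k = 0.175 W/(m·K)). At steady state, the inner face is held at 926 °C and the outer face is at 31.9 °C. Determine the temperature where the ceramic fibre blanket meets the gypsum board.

Resistance network (inner→outer):
  R_castable refractory = L/(kA) = 0.120/(0.730·23.5) = 0.006995 K/W
  R_ceramic fibre blanket = L/(kA) = 0.163/(0.0728·23.5) = 0.09528 K/W
  R_gypsum board = L/(kA) = 0.132/(0.175·23.5) = 0.03210 K/W
ΣR = 0.006995 + 0.09528 + 0.03210 = 0.1344 K/W
Q = ΔT/ΣR = (926 °C − 31.9 °C)/0.1344 = 6653 W
From the inner boundary to the ceramic fibre blanket/gypsum board interface, ΣR_partial = 0.1023 K/W.
T_interface = T_in − Q·ΣR_partial = 926 °C − (6653)(0.1023) = 245 °C

T = 245 °C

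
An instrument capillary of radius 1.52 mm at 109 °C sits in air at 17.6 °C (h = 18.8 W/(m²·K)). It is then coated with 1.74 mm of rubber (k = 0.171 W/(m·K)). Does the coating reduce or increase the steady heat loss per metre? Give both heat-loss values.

Critical radius for a cylinder: r_cr = k/h = 0.00910 m = 0.910 cm.
Outer radius after coating: r₂ = 0.00152 + 0.00174 = 0.00326 m.
Since r₁ < r_cr and r₂ ≤ r_cr, the coating moves toward the maximum at r_cr — heat loss rises.
Bare: R = 1/(2πr₁h) = 5.570 m·K/W; Q = 91.4/5.570 = 16.4 W/m.
Coated: R = R_cond + R_conv = 3.307 m·K/W; Q = 91.4/3.307 = 27.6 W/m.

increases: 16.4 → 27.6 W/m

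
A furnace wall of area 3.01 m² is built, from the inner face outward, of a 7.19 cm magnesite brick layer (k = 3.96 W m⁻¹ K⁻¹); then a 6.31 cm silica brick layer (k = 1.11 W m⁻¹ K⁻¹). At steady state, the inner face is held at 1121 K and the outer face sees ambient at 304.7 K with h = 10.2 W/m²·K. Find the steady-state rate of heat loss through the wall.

Resistance network (inner→outer):
  R_magnesite brick = L/(kA) = 0.0719/(3.96·3.01) = 0.006032 K/W
  R_silica brick = L/(kA) = 0.0631/(1.11·3.01) = 0.01889 K/W
  R_conv,out = 1/(hA) = 1/(10.2·3.01) = 0.03257 K/W
ΣR = 0.006032 + 0.01889 + 0.03257 = 0.05749 K/W
Q = ΔT/ΣR = (1121 K − 304.7 K)/0.05749 = 14200 W

Q = 14.2 kW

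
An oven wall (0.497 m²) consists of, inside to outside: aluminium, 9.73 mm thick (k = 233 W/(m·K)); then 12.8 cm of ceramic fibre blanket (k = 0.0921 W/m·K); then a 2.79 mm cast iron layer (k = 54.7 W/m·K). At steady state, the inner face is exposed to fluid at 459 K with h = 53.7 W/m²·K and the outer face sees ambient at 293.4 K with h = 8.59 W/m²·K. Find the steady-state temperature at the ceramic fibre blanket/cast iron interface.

T = 306.0 K

Treat each layer as a resistance in series:
  R_conv,in = 1/(hA) = 1/(53.7·0.497) = 0.03747 K/W
  R_aluminium = L/(kA) = 0.00973/(233·0.497) = 8.402×10^-5 K/W
  R_ceramic fibre blanket = L/(kA) = 0.128/(0.0921·0.497) = 2.796 K/W
  R_cast iron = L/(kA) = 0.00279/(54.7·0.497) = 1.026×10^-4 K/W
  R_conv,out = 1/(hA) = 1/(8.59·0.497) = 0.2342 K/W
ΣR = 0.03747 + 8.402×10^-5 + 2.796 + 1.026×10^-4 + 0.2342 = 3.068 K/W
Q = ΔT/ΣR = (459 K − 293.4 K)/3.068 = 53.98 W
From the inner boundary to the ceramic fibre blanket/cast iron interface, ΣR_partial = 2.834 K/W.
T_interface = T_in − Q·ΣR_partial = 459 K − (53.98)(2.834) = 306.0 K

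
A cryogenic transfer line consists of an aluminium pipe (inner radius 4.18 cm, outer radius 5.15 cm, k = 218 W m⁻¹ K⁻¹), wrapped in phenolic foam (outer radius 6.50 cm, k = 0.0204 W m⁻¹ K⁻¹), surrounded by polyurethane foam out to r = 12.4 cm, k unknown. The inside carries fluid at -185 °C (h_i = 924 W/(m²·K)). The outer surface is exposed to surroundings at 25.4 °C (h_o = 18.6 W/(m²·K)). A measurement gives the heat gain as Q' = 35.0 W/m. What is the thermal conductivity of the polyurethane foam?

ΣR = ΔT/Q' = |-185 − 25.4|/35.0 = 6.011 m·K/W
Known resistances:
  R'_conv,in = 1/(2πr h) = 1/(2π·0.0418·924) = 0.004121 m·K/W
  R'_aluminium = ln(0.0515/0.0418)/(2πk) = 0.2087/(2π·218) = 1.524×10^-4 m·K/W
  R'_phenolic foam = ln(0.0650/0.0515)/(2πk) = 0.2328/(2π·0.0204) = 1.816 m·K/W
  R'_conv,out = 1/(2πr h) = 1/(2π·0.124·18.6) = 0.06901 m·K/W
R_polyurethane foam = ΣR − ΣR_known = 6.011 − 1.889 = 4.122 m·K/W
ln(r₂/r₁)/(2πk) = 4.122 ⇒ k = 0.6459/(2π·4.122) = 0.0249 W/m·K

k = 0.0249 W/m·K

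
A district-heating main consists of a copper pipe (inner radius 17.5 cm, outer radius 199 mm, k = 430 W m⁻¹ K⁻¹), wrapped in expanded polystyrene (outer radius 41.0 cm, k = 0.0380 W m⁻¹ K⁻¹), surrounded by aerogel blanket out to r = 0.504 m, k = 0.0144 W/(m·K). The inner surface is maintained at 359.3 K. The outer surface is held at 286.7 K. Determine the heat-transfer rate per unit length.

Series thermal resistances, inner to outer:
  R'_copper = ln(0.199/0.175)/(2πk) = 0.1285/(2π·430) = 4.757×10^-5 m·K/W
  R'_expanded polystyrene = ln(0.410/0.199)/(2πk) = 0.7229/(2π·0.0380) = 3.028 m·K/W
  R'_aerogel blanket = ln(0.504/0.410)/(2πk) = 0.2064/(2π·0.0144) = 2.281 m·K/W
ΣR = 4.757×10^-5 + 3.028 + 2.281 = 5.309 m·K/W
Q' = ΔT/ΣR = (359.3 K − 286.7 K)/5.309 = 13.7 W/m

Q' = 13.7 W/m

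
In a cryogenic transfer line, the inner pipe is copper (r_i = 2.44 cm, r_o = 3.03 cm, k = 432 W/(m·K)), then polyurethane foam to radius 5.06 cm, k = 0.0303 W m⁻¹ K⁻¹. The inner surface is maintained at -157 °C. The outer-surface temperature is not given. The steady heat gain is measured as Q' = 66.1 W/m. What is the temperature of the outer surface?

Series resistances:
  R'_copper = ln(0.0303/0.0244)/(2πk) = 0.2166/(2π·432) = 7.979×10^-5 m·K/W
  R'_polyurethane foam = ln(0.0506/0.0303)/(2πk) = 0.5128/(2π·0.0303) = 2.694 m·K/W
ΣR = 2.694 m·K/W
ΔT = Q'·ΣR = 66.1 × 2.694 = 178.1 K
Heat flows inward, so T_out = T_in + ΔT = -157 + 178.1 = 21.1 °C

T_out = 21.1 °C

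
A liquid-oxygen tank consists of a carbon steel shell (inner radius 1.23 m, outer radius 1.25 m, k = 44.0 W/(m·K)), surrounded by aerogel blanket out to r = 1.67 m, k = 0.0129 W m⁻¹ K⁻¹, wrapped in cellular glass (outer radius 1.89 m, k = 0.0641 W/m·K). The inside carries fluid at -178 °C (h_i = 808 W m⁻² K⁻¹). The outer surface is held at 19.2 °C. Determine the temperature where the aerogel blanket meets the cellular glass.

T = 6.3 °C

Resistance network (inner→outer):
  R_conv,in = 1/(4πr²h) = 1/(4π·1.23²·808) = 6.510×10^-5 K/W
  R_carbon steel = (1/1.23 − 1/1.25)/(4πk) = 0.01301/(4π·44.0) = 2.353×10^-5 K/W
  R_aerogel blanket = (1/1.25 − 1/1.67)/(4πk) = 0.2012/(4π·0.0129) = 1.241 K/W
  R_cellular glass = (1/1.67 − 1/1.89)/(4πk) = 0.06970/(4π·0.0641) = 0.08653 K/W
ΣR = 6.510×10^-5 + 2.353×10^-5 + 1.241 + 0.08653 = 1.328 K/W
Q = ΔT/ΣR = (-178 °C − 19.2 °C)/1.328 = -148.5 W
From the inner boundary to the aerogel blanket/cellular glass interface, ΣR_partial = 1.241 K/W.
T_interface = T_in − Q·ΣR_partial = -178 °C − (-148.5)(1.241) = 6.3 °C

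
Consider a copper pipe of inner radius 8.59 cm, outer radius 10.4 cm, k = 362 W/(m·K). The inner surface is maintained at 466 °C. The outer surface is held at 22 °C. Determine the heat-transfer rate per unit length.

Q' = 5.28×10^6 W/m

Q' = 2πk·ΔT/ln(r₂/r₁) = 2π × 362 × 444 / ln(0.104/0.0859) = 5.28×10^6 W/m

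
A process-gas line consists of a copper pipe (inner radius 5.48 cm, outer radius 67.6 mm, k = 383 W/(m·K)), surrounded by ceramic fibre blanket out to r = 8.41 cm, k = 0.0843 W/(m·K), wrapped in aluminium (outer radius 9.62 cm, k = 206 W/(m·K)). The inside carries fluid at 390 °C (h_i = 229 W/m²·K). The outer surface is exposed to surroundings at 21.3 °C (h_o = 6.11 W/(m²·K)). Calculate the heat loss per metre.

Q' = 530 W/m

Resistance network (inner→outer):
  R'_conv,in = 1/(2πr h) = 1/(2π·0.0548·229) = 0.01268 m·K/W
  R'_copper = ln(0.0676/0.0548)/(2πk) = 0.2099/(2π·383) = 8.723×10^-5 m·K/W
  R'_ceramic fibre blanket = ln(0.0841/0.0676)/(2πk) = 0.2184/(2π·0.0843) = 0.4123 m·K/W
  R'_aluminium = ln(0.0962/0.0841)/(2πk) = 0.1344/(2π·206) = 1.039×10^-4 m·K/W
  R'_conv,out = 1/(2πr h) = 1/(2π·0.0962·6.11) = 0.2708 m·K/W
ΣR = 0.01268 + 8.723×10^-5 + 0.4123 + 1.039×10^-4 + 0.2708 = 0.6960 m·K/W
Q' = ΔT/ΣR = (390 °C − 21.3 °C)/0.6960 = 530 W/m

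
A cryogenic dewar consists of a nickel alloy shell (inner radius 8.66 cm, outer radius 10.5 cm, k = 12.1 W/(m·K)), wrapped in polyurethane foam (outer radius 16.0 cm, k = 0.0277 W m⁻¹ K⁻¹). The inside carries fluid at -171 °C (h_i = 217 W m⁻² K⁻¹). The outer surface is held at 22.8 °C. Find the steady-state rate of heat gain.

Q = 20.5 W

Treat each layer as a resistance in series:
  R_conv,in = 1/(4πr²h) = 1/(4π·0.0866²·217) = 0.04890 K/W
  R_nickel alloy = (1/0.0866 − 1/0.105)/(4πk) = 2.024/(4π·12.1) = 0.01331 K/W
  R_polyurethane foam = (1/0.105 − 1/0.160)/(4πk) = 3.274/(4π·0.0277) = 9.405 K/W
ΣR = 0.04890 + 0.01331 + 9.405 = 9.467 K/W
Q = ΔT/ΣR = (-171 °C − 22.8 °C)/9.467 = -20.5 W
(Negative Q ⇒ heat flows inward; heat gain = 20.5 W.)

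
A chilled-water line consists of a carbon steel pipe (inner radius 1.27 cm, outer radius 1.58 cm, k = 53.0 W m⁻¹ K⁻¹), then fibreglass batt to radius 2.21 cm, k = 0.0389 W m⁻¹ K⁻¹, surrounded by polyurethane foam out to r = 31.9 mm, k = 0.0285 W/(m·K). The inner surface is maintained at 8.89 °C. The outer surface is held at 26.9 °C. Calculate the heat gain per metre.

Resistance network (inner→outer):
  R'_carbon steel = ln(0.0158/0.0127)/(2πk) = 0.2184/(2π·53.0) = 6.559×10^-4 m·K/W
  R'_fibreglass batt = ln(0.0221/0.0158)/(2πk) = 0.3356/(2π·0.0389) = 1.373 m·K/W
  R'_polyurethane foam = ln(0.0319/0.0221)/(2πk) = 0.3670/(2π·0.0285) = 2.050 m·K/W
ΣR = 6.559×10^-4 + 1.373 + 2.050 = 3.424 m·K/W
Q' = ΔT/ΣR = (8.89 °C − 26.9 °C)/3.424 = -5.26 W/m
(Negative Q' ⇒ heat flows inward; heat gain = 5.26 W/m.)

Q' = 5.26 W/m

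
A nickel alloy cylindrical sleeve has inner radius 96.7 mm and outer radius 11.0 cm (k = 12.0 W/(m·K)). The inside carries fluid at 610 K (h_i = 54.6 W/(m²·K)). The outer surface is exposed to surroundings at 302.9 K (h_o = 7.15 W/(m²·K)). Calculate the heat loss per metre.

Resistance network (inner→outer):
  R'_conv,in = 1/(2πr h) = 1/(2π·0.0967·54.6) = 0.03014 m·K/W
  R'_nickel alloy = ln(0.110/0.0967)/(2πk) = 0.1289/(2π·12.0) = 0.001709 m·K/W
  R'_conv,out = 1/(2πr h) = 1/(2π·0.110·7.15) = 0.2024 m·K/W
ΣR = 0.03014 + 0.001709 + 0.2024 = 0.2342 m·K/W
Q' = ΔT/ΣR = (610 K − 302.9 K)/0.2342 = 1310 W/m

Q' = 1310 W/m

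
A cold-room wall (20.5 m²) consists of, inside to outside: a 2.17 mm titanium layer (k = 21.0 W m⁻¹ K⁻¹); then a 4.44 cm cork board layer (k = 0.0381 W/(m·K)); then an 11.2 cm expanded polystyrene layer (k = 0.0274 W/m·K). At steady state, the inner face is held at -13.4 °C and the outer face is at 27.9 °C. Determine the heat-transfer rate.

Q = 161 W

Series thermal resistances, inner to outer:
  R_titanium = L/(kA) = 0.00217/(21.0·20.5) = 5.041×10^-6 K/W
  R_cork board = L/(kA) = 0.0444/(0.0381·20.5) = 0.05685 K/W
  R_expanded polystyrene = L/(kA) = 0.112/(0.0274·20.5) = 0.1994 K/W
ΣR = 5.041×10^-6 + 0.05685 + 0.1994 = 0.2563 K/W
Q = ΔT/ΣR = (-13.4 °C − 27.9 °C)/0.2563 = -161 W
(Negative Q ⇒ heat flows inward; heat gain = 161 W.)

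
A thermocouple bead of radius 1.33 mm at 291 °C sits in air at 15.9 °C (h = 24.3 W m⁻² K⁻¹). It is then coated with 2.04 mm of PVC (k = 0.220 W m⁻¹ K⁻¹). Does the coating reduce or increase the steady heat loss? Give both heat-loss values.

increases: 0.149 → 0.607 W

Critical radius for a sphere: r_cr = 2k/h = 0.0181 m = 1.81 cm.
Outer radius after coating: r₂ = 0.00133 + 0.00204 = 0.00337 m.
Since r₁ < r_cr and r₂ ≤ r_cr, the coating moves toward the maximum at r_cr — heat loss rises.
Bare: R = 1/(4πr₁²h) = 1851 K/W; Q = 275.1/1851 = 0.149 W.
Coated: R = R_cond + R_conv = 453.0 K/W; Q = 275.1/453.0 = 0.607 W.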